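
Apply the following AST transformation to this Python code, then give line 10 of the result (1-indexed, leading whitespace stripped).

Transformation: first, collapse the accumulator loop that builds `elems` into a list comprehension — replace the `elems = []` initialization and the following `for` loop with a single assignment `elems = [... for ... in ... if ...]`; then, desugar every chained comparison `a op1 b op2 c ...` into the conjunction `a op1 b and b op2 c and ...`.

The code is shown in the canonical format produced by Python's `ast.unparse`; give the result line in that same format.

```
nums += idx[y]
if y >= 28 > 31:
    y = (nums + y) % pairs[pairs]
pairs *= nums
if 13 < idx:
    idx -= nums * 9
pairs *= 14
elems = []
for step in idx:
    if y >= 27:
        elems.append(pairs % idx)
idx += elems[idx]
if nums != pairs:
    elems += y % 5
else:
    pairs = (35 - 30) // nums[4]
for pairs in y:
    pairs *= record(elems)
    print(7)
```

if nums != pairs:

Transformed code:
nums += idx[y]
if y >= 28 and 28 > 31:
    y = (nums + y) % pairs[pairs]
pairs *= nums
if 13 < idx:
    idx -= nums * 9
pairs *= 14
elems = [pairs % idx for step in idx if y >= 27]
idx += elems[idx]
if nums != pairs:
    elems += y % 5
else:
    pairs = (35 - 30) // nums[4]
for pairs in y:
    pairs *= record(elems)
    print(7)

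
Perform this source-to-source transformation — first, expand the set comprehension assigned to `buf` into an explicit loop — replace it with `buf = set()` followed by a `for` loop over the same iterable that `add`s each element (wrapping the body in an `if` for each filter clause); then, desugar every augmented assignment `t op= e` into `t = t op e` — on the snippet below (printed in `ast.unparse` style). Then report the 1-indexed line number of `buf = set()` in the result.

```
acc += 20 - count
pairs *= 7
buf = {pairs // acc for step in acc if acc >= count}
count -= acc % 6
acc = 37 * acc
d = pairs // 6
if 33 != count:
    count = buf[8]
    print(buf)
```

Transformed code:
acc = acc + (20 - count)
pairs = pairs * 7
buf = set()
for step in acc:
    if acc >= count:
        buf.add(pairs // acc)
count = count - acc % 6
acc = 37 * acc
d = pairs // 6
if 33 != count:
    count = buf[8]
    print(buf)

3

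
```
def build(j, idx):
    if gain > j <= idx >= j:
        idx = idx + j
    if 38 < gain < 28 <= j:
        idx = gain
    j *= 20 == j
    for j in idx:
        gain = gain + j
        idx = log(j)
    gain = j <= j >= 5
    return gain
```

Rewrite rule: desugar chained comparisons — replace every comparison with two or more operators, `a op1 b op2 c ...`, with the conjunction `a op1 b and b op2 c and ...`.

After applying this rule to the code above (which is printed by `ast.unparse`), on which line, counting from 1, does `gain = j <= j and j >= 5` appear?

10

Transformed code:
def build(j, idx):
    if gain > j and j <= idx and (idx >= j):
        idx = idx + j
    if 38 < gain and gain < 28 and (28 <= j):
        idx = gain
    j *= 20 == j
    for j in idx:
        gain = gain + j
        idx = log(j)
    gain = j <= j and j >= 5
    return gain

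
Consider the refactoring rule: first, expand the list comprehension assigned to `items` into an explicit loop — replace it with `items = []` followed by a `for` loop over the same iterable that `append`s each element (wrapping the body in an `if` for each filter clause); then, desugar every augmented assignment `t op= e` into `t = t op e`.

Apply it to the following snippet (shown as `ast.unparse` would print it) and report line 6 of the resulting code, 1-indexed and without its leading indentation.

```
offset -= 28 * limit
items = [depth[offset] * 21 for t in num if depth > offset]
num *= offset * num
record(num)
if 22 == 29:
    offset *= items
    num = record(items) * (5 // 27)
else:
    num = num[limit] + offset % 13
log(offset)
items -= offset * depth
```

Transformed code:
offset = offset - 28 * limit
items = []
for t in num:
    if depth > offset:
        items.append(depth[offset] * 21)
num = num * (offset * num)
record(num)
if 22 == 29:
    offset = offset * items
    num = record(items) * (5 // 27)
else:
    num = num[limit] + offset % 13
log(offset)
items = items - offset * depth

num = num * (offset * num)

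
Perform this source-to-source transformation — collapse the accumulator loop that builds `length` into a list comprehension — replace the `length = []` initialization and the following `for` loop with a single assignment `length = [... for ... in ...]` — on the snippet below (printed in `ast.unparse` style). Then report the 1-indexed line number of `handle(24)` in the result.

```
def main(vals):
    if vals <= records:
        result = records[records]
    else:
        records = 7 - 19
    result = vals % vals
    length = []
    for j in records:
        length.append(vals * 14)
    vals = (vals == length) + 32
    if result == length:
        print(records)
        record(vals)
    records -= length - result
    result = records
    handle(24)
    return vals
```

14

Transformed code:
def main(vals):
    if vals <= records:
        result = records[records]
    else:
        records = 7 - 19
    result = vals % vals
    length = [vals * 14 for j in records]
    vals = (vals == length) + 32
    if result == length:
        print(records)
        record(vals)
    records -= length - result
    result = records
    handle(24)
    return vals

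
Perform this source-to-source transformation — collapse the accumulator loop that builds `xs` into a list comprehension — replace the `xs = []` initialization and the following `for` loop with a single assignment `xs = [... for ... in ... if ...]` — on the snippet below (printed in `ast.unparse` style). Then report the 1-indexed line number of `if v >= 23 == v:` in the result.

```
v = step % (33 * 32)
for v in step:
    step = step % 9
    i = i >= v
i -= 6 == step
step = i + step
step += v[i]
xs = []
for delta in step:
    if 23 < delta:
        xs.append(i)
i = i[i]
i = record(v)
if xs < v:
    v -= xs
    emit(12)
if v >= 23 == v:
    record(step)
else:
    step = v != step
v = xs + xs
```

14

Transformed code:
v = step % (33 * 32)
for v in step:
    step = step % 9
    i = i >= v
i -= 6 == step
step = i + step
step += v[i]
xs = [i for delta in step if 23 < delta]
i = i[i]
i = record(v)
if xs < v:
    v -= xs
    emit(12)
if v >= 23 == v:
    record(step)
else:
    step = v != step
v = xs + xs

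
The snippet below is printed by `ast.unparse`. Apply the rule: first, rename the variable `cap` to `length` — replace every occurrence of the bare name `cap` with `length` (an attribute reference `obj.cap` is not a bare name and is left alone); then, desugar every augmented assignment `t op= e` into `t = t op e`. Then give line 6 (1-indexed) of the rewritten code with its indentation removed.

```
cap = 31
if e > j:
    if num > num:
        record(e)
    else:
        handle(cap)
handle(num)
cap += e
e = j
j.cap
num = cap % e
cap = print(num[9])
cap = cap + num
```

Transformed code:
length = 31
if e > j:
    if num > num:
        record(e)
    else:
        handle(length)
handle(num)
length = length + e
e = j
j.cap
num = length % e
length = print(num[9])
length = length + num

handle(length)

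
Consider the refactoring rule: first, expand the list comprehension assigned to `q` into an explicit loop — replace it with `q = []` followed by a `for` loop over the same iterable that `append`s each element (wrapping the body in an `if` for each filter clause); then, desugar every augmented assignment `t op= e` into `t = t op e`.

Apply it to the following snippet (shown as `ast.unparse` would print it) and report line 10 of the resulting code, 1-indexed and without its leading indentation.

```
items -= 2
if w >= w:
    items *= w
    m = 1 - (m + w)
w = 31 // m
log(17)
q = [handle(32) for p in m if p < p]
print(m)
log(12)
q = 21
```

Transformed code:
items = items - 2
if w >= w:
    items = items * w
    m = 1 - (m + w)
w = 31 // m
log(17)
q = []
for p in m:
    if p < p:
        q.append(handle(32))
print(m)
log(12)
q = 21

q.append(handle(32))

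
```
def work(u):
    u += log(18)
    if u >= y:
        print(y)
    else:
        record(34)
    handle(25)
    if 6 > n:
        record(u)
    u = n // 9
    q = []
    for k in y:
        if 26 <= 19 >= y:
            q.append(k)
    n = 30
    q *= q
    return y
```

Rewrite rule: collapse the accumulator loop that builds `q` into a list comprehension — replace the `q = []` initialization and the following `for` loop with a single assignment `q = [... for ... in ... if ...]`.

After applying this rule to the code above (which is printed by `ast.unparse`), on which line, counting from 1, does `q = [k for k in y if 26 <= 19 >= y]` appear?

11

Transformed code:
def work(u):
    u += log(18)
    if u >= y:
        print(y)
    else:
        record(34)
    handle(25)
    if 6 > n:
        record(u)
    u = n // 9
    q = [k for k in y if 26 <= 19 >= y]
    n = 30
    q *= q
    return y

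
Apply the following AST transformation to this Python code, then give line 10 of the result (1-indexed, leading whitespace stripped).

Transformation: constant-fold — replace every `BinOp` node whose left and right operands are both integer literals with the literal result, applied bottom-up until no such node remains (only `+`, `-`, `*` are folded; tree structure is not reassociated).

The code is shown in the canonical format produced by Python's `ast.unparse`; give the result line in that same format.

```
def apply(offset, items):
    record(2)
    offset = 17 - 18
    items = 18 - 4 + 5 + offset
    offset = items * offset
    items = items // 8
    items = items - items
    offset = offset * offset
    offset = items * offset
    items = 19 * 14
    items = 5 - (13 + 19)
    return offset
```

Transformed code:
def apply(offset, items):
    record(2)
    offset = -1
    items = 19 + offset
    offset = items * offset
    items = items // 8
    items = items - items
    offset = offset * offset
    offset = items * offset
    items = 266
    items = -27
    return offset

items = 266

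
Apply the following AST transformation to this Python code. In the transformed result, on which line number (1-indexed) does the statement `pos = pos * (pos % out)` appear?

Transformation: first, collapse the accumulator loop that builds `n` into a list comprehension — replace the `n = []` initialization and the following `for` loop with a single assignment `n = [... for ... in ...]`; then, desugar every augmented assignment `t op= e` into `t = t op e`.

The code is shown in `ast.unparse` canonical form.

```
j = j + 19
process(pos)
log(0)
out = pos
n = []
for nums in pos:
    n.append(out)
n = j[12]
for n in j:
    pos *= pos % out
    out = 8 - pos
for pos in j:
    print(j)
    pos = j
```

8

Transformed code:
j = j + 19
process(pos)
log(0)
out = pos
n = [out for nums in pos]
n = j[12]
for n in j:
    pos = pos * (pos % out)
    out = 8 - pos
for pos in j:
    print(j)
    pos = j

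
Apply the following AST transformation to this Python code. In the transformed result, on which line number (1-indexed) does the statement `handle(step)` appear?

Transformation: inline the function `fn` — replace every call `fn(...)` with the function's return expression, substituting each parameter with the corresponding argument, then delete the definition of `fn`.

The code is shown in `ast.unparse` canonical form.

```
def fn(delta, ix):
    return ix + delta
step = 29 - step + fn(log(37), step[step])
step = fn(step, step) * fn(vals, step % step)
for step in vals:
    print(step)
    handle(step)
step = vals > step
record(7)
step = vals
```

5

Transformed code:
step = 29 - step + (step[step] + log(37))
step = (step + step) * (step % step + vals)
for step in vals:
    print(step)
    handle(step)
step = vals > step
record(7)
step = vals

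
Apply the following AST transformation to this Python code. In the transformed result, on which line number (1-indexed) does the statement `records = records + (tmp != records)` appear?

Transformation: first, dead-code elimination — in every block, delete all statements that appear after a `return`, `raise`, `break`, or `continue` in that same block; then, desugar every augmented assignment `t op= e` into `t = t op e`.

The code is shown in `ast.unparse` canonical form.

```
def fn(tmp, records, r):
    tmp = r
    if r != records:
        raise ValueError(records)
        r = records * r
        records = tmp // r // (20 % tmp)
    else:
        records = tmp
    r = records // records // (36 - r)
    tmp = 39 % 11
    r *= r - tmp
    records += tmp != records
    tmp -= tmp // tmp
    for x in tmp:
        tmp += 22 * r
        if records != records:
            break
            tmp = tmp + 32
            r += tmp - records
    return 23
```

Transformed code:
def fn(tmp, records, r):
    tmp = r
    if r != records:
        raise ValueError(records)
    else:
        records = tmp
    r = records // records // (36 - r)
    tmp = 39 % 11
    r = r * (r - tmp)
    records = records + (tmp != records)
    tmp = tmp - tmp // tmp
    for x in tmp:
        tmp = tmp + 22 * r
        if records != records:
            break
    return 23

10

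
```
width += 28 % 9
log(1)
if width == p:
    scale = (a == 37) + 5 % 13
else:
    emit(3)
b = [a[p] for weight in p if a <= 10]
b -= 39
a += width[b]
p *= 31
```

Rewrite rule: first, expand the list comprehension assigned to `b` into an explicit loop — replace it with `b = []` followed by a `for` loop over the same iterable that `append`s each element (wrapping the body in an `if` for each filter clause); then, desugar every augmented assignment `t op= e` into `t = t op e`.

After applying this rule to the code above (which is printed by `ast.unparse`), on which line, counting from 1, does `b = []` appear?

7

Transformed code:
width = width + 28 % 9
log(1)
if width == p:
    scale = (a == 37) + 5 % 13
else:
    emit(3)
b = []
for weight in p:
    if a <= 10:
        b.append(a[p])
b = b - 39
a = a + width[b]
p = p * 31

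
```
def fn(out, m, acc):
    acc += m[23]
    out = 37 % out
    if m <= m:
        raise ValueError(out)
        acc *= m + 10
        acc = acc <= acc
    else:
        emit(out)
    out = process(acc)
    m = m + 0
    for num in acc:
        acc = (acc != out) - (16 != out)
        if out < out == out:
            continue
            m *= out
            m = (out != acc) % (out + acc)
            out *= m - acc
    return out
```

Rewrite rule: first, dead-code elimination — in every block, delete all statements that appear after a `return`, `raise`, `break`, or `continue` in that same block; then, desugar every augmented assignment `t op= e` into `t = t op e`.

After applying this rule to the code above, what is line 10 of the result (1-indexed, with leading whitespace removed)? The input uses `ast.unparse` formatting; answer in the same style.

Transformed code:
def fn(out, m, acc):
    acc = acc + m[23]
    out = 37 % out
    if m <= m:
        raise ValueError(out)
    else:
        emit(out)
    out = process(acc)
    m = m + 0
    for num in acc:
        acc = (acc != out) - (16 != out)
        if out < out == out:
            continue
    return out

for num in acc:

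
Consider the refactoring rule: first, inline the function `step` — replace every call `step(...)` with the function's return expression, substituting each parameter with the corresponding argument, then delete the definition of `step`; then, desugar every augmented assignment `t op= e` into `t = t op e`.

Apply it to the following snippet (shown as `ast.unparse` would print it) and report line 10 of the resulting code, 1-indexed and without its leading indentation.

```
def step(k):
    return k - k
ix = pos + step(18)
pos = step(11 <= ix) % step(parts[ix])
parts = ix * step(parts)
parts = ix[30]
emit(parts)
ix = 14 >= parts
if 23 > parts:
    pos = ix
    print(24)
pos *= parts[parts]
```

Transformed code:
ix = pos + (18 - 18)
pos = ((11 <= ix) - (11 <= ix)) % (parts[ix] - parts[ix])
parts = ix * (parts - parts)
parts = ix[30]
emit(parts)
ix = 14 >= parts
if 23 > parts:
    pos = ix
    print(24)
pos = pos * parts[parts]

pos = pos * parts[parts]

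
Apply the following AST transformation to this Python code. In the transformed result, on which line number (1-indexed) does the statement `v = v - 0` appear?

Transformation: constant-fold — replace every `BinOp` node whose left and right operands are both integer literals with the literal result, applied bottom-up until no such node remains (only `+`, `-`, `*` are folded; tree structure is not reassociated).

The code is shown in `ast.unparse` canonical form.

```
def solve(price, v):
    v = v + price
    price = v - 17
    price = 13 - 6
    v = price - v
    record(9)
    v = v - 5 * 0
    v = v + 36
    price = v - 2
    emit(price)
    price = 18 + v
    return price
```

Transformed code:
def solve(price, v):
    v = v + price
    price = v - 17
    price = 7
    v = price - v
    record(9)
    v = v - 0
    v = v + 36
    price = v - 2
    emit(price)
    price = 18 + v
    return price

7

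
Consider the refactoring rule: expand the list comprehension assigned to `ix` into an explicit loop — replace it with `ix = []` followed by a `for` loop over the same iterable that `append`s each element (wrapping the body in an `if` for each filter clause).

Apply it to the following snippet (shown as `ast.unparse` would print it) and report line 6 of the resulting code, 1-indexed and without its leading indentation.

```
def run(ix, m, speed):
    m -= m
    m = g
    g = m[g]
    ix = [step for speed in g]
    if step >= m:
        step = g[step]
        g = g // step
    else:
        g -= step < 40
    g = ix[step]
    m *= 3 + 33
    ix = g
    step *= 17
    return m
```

Transformed code:
def run(ix, m, speed):
    m -= m
    m = g
    g = m[g]
    ix = []
    for speed in g:
        ix.append(step)
    if step >= m:
        step = g[step]
        g = g // step
    else:
        g -= step < 40
    g = ix[step]
    m *= 3 + 33
    ix = g
    step *= 17
    return m

for speed in g:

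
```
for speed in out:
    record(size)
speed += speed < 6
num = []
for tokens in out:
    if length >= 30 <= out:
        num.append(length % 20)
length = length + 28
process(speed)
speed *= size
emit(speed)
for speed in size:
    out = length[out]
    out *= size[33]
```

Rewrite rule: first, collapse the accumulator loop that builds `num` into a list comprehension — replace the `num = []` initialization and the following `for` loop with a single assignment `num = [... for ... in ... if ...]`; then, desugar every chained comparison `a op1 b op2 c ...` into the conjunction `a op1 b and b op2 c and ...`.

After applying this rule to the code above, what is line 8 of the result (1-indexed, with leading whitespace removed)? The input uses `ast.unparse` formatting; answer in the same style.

emit(speed)

Transformed code:
for speed in out:
    record(size)
speed += speed < 6
num = [length % 20 for tokens in out if length >= 30 and 30 <= out]
length = length + 28
process(speed)
speed *= size
emit(speed)
for speed in size:
    out = length[out]
    out *= size[33]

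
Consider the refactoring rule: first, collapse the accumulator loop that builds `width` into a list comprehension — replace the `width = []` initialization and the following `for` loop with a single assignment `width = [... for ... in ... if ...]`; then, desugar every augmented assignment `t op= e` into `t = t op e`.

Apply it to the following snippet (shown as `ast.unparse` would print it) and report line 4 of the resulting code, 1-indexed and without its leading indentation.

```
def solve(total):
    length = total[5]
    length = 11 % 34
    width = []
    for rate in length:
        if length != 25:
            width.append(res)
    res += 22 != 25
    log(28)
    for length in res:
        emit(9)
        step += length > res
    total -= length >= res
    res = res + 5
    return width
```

width = [res for rate in length if length != 25]

Transformed code:
def solve(total):
    length = total[5]
    length = 11 % 34
    width = [res for rate in length if length != 25]
    res = res + (22 != 25)
    log(28)
    for length in res:
        emit(9)
        step = step + (length > res)
    total = total - (length >= res)
    res = res + 5
    return width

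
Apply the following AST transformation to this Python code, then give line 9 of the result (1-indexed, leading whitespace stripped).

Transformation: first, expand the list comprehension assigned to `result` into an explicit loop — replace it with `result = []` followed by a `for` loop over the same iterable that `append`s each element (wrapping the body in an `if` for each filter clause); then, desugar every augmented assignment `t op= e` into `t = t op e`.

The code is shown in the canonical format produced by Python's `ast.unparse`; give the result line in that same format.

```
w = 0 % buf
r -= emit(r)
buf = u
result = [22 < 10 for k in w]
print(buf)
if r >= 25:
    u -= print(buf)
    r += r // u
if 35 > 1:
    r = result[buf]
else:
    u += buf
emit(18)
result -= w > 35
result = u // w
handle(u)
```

Transformed code:
w = 0 % buf
r = r - emit(r)
buf = u
result = []
for k in w:
    result.append(22 < 10)
print(buf)
if r >= 25:
    u = u - print(buf)
    r = r + r // u
if 35 > 1:
    r = result[buf]
else:
    u = u + buf
emit(18)
result = result - (w > 35)
result = u // w
handle(u)

u = u - print(buf)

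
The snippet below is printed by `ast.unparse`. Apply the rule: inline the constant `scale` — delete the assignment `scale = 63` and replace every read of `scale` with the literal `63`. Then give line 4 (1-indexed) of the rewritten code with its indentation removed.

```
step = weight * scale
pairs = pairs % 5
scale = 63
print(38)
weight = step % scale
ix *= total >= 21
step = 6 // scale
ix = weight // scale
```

weight = step % 63

Transformed code:
step = weight * 63
pairs = pairs % 5
print(38)
weight = step % 63
ix *= total >= 21
step = 6 // 63
ix = weight // 63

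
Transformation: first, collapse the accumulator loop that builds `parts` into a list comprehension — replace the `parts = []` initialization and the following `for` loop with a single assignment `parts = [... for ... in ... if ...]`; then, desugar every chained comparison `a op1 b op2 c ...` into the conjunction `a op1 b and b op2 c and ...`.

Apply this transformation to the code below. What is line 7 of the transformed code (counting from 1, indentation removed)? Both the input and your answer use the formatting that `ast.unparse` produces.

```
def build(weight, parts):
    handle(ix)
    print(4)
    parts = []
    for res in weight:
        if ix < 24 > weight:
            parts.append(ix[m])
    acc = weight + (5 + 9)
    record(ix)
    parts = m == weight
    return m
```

parts = m == weight

Transformed code:
def build(weight, parts):
    handle(ix)
    print(4)
    parts = [ix[m] for res in weight if ix < 24 and 24 > weight]
    acc = weight + (5 + 9)
    record(ix)
    parts = m == weight
    return m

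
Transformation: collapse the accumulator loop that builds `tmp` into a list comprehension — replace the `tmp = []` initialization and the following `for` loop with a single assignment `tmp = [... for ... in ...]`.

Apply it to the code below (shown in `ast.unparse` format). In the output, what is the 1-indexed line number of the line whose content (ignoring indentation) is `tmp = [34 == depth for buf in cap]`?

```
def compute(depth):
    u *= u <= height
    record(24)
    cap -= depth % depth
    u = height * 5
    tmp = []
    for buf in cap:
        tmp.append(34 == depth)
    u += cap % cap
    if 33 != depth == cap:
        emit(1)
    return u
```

6

Transformed code:
def compute(depth):
    u *= u <= height
    record(24)
    cap -= depth % depth
    u = height * 5
    tmp = [34 == depth for buf in cap]
    u += cap % cap
    if 33 != depth == cap:
        emit(1)
    return u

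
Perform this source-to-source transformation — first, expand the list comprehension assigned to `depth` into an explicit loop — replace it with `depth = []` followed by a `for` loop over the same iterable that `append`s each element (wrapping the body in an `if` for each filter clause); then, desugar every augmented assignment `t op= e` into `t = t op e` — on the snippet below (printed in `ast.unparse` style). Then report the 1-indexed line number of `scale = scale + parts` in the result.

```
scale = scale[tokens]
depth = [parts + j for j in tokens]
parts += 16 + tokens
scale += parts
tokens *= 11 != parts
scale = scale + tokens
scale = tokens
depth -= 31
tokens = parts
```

6

Transformed code:
scale = scale[tokens]
depth = []
for j in tokens:
    depth.append(parts + j)
parts = parts + (16 + tokens)
scale = scale + parts
tokens = tokens * (11 != parts)
scale = scale + tokens
scale = tokens
depth = depth - 31
tokens = parts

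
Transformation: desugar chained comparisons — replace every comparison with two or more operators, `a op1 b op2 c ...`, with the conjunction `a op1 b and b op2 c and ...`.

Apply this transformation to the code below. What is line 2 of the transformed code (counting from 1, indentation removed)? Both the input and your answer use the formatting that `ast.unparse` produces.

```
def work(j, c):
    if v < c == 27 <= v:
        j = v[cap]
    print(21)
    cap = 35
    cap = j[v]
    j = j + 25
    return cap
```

Transformed code:
def work(j, c):
    if v < c and c == 27 and (27 <= v):
        j = v[cap]
    print(21)
    cap = 35
    cap = j[v]
    j = j + 25
    return cap

if v < c and c == 27 and (27 <= v):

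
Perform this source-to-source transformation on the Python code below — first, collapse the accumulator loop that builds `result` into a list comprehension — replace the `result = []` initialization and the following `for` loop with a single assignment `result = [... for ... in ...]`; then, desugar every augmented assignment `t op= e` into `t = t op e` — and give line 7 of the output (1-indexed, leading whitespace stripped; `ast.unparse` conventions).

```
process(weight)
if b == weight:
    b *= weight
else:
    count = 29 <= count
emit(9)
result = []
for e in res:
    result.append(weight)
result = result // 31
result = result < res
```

result = [weight for e in res]

Transformed code:
process(weight)
if b == weight:
    b = b * weight
else:
    count = 29 <= count
emit(9)
result = [weight for e in res]
result = result // 31
result = result < res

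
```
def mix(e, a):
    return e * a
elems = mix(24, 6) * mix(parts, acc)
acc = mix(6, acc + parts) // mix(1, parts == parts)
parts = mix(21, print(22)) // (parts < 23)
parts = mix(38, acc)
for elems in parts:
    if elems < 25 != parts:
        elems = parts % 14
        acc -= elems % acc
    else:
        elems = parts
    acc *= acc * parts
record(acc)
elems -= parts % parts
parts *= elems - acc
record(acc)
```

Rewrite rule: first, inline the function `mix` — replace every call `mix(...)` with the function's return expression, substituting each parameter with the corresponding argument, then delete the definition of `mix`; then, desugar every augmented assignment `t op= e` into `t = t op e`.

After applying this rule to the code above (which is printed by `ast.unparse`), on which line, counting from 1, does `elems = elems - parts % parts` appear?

13

Transformed code:
elems = 24 * 6 * (parts * acc)
acc = 6 * (acc + parts) // (1 * (parts == parts))
parts = 21 * print(22) // (parts < 23)
parts = 38 * acc
for elems in parts:
    if elems < 25 != parts:
        elems = parts % 14
        acc = acc - elems % acc
    else:
        elems = parts
    acc = acc * (acc * parts)
record(acc)
elems = elems - parts % parts
parts = parts * (elems - acc)
record(acc)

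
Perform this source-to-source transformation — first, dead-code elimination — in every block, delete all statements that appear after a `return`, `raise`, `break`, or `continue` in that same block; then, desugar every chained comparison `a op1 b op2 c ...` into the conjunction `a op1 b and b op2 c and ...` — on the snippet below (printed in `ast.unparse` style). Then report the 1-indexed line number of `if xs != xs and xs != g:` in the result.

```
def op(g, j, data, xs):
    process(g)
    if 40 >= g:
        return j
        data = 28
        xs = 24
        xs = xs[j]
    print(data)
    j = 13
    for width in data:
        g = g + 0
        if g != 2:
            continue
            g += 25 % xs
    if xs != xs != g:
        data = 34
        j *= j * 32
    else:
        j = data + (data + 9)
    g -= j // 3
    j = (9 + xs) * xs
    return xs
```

11

Transformed code:
def op(g, j, data, xs):
    process(g)
    if 40 >= g:
        return j
    print(data)
    j = 13
    for width in data:
        g = g + 0
        if g != 2:
            continue
    if xs != xs and xs != g:
        data = 34
        j *= j * 32
    else:
        j = data + (data + 9)
    g -= j // 3
    j = (9 + xs) * xs
    return xs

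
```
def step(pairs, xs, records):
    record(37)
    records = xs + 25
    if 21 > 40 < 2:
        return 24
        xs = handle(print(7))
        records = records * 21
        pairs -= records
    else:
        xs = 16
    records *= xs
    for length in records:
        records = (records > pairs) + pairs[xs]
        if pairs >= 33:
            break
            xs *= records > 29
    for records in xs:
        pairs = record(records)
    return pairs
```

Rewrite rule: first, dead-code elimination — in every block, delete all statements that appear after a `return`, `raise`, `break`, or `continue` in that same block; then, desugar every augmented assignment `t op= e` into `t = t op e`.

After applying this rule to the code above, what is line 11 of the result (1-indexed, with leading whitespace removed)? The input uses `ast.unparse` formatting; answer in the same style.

Transformed code:
def step(pairs, xs, records):
    record(37)
    records = xs + 25
    if 21 > 40 < 2:
        return 24
    else:
        xs = 16
    records = records * xs
    for length in records:
        records = (records > pairs) + pairs[xs]
        if pairs >= 33:
            break
    for records in xs:
        pairs = record(records)
    return pairs

if pairs >= 33:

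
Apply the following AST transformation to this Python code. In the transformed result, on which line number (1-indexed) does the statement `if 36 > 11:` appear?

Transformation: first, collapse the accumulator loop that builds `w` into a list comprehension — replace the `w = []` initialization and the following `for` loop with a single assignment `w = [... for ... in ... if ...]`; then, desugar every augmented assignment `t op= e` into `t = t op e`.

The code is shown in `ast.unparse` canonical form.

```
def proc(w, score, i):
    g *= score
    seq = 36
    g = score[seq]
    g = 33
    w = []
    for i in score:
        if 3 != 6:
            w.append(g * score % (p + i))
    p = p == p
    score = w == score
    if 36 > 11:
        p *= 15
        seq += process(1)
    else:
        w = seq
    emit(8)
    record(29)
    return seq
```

Transformed code:
def proc(w, score, i):
    g = g * score
    seq = 36
    g = score[seq]
    g = 33
    w = [g * score % (p + i) for i in score if 3 != 6]
    p = p == p
    score = w == score
    if 36 > 11:
        p = p * 15
        seq = seq + process(1)
    else:
        w = seq
    emit(8)
    record(29)
    return seq

9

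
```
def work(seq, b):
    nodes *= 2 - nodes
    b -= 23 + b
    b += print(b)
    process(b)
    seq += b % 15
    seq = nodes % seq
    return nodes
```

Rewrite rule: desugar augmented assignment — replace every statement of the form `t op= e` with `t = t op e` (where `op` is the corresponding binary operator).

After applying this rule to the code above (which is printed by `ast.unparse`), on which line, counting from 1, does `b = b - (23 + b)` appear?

Transformed code:
def work(seq, b):
    nodes = nodes * (2 - nodes)
    b = b - (23 + b)
    b = b + print(b)
    process(b)
    seq = seq + b % 15
    seq = nodes % seq
    return nodes

3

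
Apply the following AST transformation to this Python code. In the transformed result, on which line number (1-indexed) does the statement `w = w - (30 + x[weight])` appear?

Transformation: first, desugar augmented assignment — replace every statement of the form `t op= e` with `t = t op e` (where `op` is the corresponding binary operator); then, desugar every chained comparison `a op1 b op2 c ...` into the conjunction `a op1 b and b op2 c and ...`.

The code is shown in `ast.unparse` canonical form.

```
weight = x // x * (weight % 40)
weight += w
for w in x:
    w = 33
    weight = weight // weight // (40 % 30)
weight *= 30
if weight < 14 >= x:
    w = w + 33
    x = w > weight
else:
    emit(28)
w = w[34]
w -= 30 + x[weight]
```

Transformed code:
weight = x // x * (weight % 40)
weight = weight + w
for w in x:
    w = 33
    weight = weight // weight // (40 % 30)
weight = weight * 30
if weight < 14 and 14 >= x:
    w = w + 33
    x = w > weight
else:
    emit(28)
w = w[34]
w = w - (30 + x[weight])

13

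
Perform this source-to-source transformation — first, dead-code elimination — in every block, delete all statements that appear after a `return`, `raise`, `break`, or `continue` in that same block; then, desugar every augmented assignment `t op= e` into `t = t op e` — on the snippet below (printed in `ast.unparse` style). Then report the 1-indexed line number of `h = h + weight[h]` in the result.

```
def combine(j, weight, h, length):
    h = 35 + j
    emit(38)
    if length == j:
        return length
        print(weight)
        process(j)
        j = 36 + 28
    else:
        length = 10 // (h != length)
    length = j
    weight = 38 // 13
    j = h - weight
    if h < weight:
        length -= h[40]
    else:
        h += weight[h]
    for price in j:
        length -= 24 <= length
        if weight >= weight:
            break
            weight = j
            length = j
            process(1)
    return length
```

14

Transformed code:
def combine(j, weight, h, length):
    h = 35 + j
    emit(38)
    if length == j:
        return length
    else:
        length = 10 // (h != length)
    length = j
    weight = 38 // 13
    j = h - weight
    if h < weight:
        length = length - h[40]
    else:
        h = h + weight[h]
    for price in j:
        length = length - (24 <= length)
        if weight >= weight:
            break
    return length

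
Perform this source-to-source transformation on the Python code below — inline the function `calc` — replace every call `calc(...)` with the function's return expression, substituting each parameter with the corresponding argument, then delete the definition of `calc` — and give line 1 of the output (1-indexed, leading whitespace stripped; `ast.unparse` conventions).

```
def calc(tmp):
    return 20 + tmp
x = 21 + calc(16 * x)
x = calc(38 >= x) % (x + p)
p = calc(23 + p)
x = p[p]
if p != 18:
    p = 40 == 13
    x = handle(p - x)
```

x = 21 + (20 + 16 * x)

Transformed code:
x = 21 + (20 + 16 * x)
x = (20 + (38 >= x)) % (x + p)
p = 20 + (23 + p)
x = p[p]
if p != 18:
    p = 40 == 13
    x = handle(p - x)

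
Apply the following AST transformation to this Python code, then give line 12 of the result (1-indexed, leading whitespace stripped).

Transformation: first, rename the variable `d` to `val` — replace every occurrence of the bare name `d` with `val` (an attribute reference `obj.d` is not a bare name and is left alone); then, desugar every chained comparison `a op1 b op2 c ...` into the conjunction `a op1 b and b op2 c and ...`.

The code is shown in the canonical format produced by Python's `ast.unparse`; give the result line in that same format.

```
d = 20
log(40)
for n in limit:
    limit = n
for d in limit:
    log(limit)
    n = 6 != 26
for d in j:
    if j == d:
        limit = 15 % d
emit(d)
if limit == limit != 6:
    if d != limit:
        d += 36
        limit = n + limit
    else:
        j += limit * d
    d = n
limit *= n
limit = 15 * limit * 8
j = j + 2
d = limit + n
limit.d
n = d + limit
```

if limit == limit and limit != 6:

Transformed code:
val = 20
log(40)
for n in limit:
    limit = n
for val in limit:
    log(limit)
    n = 6 != 26
for val in j:
    if j == val:
        limit = 15 % val
emit(val)
if limit == limit and limit != 6:
    if val != limit:
        val += 36
        limit = n + limit
    else:
        j += limit * val
    val = n
limit *= n
limit = 15 * limit * 8
j = j + 2
val = limit + n
limit.d
n = val + limit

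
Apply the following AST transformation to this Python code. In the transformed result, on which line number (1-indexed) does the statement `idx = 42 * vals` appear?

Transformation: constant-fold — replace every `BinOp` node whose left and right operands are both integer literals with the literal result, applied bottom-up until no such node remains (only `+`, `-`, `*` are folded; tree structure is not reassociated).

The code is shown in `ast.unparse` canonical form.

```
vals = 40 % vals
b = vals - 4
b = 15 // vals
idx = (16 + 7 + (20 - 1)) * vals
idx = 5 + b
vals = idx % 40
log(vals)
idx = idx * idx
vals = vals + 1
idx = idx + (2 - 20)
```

Transformed code:
vals = 40 % vals
b = vals - 4
b = 15 // vals
idx = 42 * vals
idx = 5 + b
vals = idx % 40
log(vals)
idx = idx * idx
vals = vals + 1
idx = idx + -18

4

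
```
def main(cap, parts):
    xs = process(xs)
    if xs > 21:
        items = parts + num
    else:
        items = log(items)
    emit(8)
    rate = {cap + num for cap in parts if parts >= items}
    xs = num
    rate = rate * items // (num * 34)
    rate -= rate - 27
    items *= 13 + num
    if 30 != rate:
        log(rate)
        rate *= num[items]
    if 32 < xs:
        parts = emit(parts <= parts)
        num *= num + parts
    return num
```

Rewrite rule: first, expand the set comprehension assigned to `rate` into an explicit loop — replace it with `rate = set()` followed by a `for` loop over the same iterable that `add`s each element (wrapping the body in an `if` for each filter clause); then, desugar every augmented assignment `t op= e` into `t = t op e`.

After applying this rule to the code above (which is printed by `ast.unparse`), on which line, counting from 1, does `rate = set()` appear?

Transformed code:
def main(cap, parts):
    xs = process(xs)
    if xs > 21:
        items = parts + num
    else:
        items = log(items)
    emit(8)
    rate = set()
    for cap in parts:
        if parts >= items:
            rate.add(cap + num)
    xs = num
    rate = rate * items // (num * 34)
    rate = rate - (rate - 27)
    items = items * (13 + num)
    if 30 != rate:
        log(rate)
        rate = rate * num[items]
    if 32 < xs:
        parts = emit(parts <= parts)
        num = num * (num + parts)
    return num

8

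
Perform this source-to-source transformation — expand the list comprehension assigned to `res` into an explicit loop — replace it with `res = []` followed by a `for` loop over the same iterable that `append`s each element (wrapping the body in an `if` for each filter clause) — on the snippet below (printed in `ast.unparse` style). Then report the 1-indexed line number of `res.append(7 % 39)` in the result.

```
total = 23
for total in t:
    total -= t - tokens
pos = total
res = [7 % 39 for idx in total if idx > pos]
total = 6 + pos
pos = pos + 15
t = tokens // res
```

Transformed code:
total = 23
for total in t:
    total -= t - tokens
pos = total
res = []
for idx in total:
    if idx > pos:
        res.append(7 % 39)
total = 6 + pos
pos = pos + 15
t = tokens // res

8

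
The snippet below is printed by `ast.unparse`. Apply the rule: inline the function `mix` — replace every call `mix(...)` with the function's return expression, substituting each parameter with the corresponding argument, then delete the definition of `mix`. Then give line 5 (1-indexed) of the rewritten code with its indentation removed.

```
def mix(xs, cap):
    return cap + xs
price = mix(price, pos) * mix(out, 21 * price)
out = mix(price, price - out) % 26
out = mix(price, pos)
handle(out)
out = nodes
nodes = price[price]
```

out = nodes

Transformed code:
price = (pos + price) * (21 * price + out)
out = (price - out + price) % 26
out = pos + price
handle(out)
out = nodes
nodes = price[price]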